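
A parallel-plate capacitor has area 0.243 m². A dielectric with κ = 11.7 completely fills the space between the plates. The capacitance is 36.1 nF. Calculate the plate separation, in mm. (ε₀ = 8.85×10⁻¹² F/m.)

d = κε₀A/C = 11.7 × 8.85×10⁻¹² × 0.243 / 3.61×10⁻⁸ = 6.97×10⁻⁴ m.

d ≈ 0.697 mm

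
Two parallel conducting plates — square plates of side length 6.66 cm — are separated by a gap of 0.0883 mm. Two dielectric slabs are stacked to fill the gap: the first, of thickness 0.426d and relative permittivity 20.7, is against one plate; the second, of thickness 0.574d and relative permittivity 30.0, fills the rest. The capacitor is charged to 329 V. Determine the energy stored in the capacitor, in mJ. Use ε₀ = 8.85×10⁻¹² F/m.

0.606 mJ

A = (6.66 cm)² = 4.44×10⁻³ m².
Stacked slabs ⇒ two capacitors in series, each with the full plate area.
C₁ = κ₁ε₀A/d₁ = 20.7 × 8.85×10⁻¹² × 4.44×10⁻³ / 3.76×10⁻⁵ = 2.16×10⁻⁸ F.
C₂ = κ₂ε₀A/d₂ = 30.0 × 8.85×10⁻¹² × 4.44×10⁻³ / 5.07×10⁻⁵ = 2.32×10⁻⁸ F.
C = (1/C₁ + 1/C₂)⁻¹ = 1.12×10⁻⁸ F.
U = ½CV² = ½ × 1.12×10⁻⁸ × (329)² = 6.06×10⁻⁴ J.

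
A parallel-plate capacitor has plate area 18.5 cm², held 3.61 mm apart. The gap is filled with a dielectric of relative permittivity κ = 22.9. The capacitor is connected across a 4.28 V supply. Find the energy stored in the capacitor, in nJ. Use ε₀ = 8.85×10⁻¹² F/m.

0.951 nJ

A = 18.5 cm² = 1.85×10⁻³ m².
C = κε₀A/d = 22.9 × 8.85×10⁻¹² × 1.85×10⁻³ / 3.61×10⁻³ = 1.04×10⁻¹⁰ F.
U = ½CV² = ½ × 1.04×10⁻¹⁰ × (4.28)² = 9.51×10⁻¹⁰ J.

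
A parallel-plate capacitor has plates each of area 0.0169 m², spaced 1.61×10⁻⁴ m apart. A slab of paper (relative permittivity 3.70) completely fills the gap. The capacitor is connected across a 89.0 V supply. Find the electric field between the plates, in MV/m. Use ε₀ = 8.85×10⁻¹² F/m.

E = V/d = 89.0 / 1.61×10⁻⁴ = 5.53×10⁵ V/m.

0.553 MV/m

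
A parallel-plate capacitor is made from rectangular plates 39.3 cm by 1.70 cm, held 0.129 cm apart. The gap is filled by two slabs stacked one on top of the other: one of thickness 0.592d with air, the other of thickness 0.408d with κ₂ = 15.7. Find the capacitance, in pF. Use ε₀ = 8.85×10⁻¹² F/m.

A = 39.3 × 1.70 cm² = 6.68×10⁻³ m².
Stacked slabs ⇒ two capacitors in series, each with the full plate area.
C₁ = κ₁ε₀A/d₁ = 1.00 × 8.85×10⁻¹² × 6.68×10⁻³ / 7.64×10⁻⁴ = 7.74×10⁻¹¹ F.
C₂ = κ₂ε₀A/d₂ = 15.7 × 8.85×10⁻¹² × 6.68×10⁻³ / 5.26×10⁻⁴ = 1.76×10⁻⁹ F.
C = (1/C₁ + 1/C₂)⁻¹ = 7.42×10⁻¹¹ F.

74.2 pF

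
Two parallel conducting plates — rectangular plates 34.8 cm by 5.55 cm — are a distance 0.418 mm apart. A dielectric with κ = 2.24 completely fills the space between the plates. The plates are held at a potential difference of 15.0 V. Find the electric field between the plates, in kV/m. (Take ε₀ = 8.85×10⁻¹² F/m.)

E = V/d = 15.0 / 4.18×10⁻⁴ = 3.59×10⁴ V/m.

35.9 kV/m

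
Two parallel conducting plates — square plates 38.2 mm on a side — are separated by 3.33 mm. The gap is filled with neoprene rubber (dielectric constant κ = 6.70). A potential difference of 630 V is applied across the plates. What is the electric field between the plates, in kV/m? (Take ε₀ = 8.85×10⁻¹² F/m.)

E ≈ 189 kV/m

E = V/d = 630 / 3.33×10⁻³ = 1.89×10⁵ V/m.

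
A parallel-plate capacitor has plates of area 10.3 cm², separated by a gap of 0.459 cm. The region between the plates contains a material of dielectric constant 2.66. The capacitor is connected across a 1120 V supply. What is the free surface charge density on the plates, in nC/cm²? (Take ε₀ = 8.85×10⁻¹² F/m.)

A = 10.3 cm² = 1.03×10⁻³ m².
C = κε₀A/d = 2.66 × 8.85×10⁻¹² × 1.03×10⁻³ / 4.59×10⁻³ = 5.28×10⁻¹² F.
σ = Q/A = CV/A = 5.28×10⁻¹² × 1120 / 1.03×10⁻³ = 5.74×10⁻⁶ C/m².

0.574 nC/cm²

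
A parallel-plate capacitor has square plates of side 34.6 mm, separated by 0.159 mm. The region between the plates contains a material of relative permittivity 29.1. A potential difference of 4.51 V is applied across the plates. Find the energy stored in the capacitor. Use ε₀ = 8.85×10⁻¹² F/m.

A = (34.6 mm)² = 1.20×10⁻³ m².
C = κε₀A/d = 29.1 × 8.85×10⁻¹² × 1.20×10⁻³ / 1.59×10⁻⁴ = 1.94×10⁻⁹ F.
U = ½CV² = ½ × 1.94×10⁻⁹ × (4.51)² = 1.97×10⁻⁸ J.

19.7 nJ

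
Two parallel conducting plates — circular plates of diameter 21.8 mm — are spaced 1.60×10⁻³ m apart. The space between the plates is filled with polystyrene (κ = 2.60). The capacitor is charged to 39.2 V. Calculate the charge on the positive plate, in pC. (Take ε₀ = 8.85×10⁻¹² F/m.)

A = π(21.8/2 mm)² = 3.73×10⁻⁴ m².
C = κε₀A/d = 2.60 × 8.85×10⁻¹² × 3.73×10⁻⁴ / 1.60×10⁻³ = 5.37×10⁻¹² F.
Q = CV = 5.37×10⁻¹² × 39.2 = 2.10×10⁻¹⁰ C.

Q ≈ 210 pC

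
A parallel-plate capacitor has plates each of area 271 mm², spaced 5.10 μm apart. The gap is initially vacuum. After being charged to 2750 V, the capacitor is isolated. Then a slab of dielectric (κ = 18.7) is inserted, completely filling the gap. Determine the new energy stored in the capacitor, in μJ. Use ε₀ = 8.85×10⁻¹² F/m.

95.1 μJ

A = 271 mm² = 2.71×10⁻⁴ m².
Initially C₁ = ε₀A/d = 8.85×10⁻¹² × 2.71×10⁻⁴ / 5.10×10⁻⁶ = 4.70×10⁻¹⁰ F.
U₁ = 1.78×10⁻³ J.
Isolated ⇒ Q is held fixed. C₂ = 18.7 C₁ and U = Q²/(2C), so U₂/U₁ = C₁/C₂ = 0.0535.
U₂ = 0.0535 × 1.78×10⁻³ = 9.51×10⁻⁵ J.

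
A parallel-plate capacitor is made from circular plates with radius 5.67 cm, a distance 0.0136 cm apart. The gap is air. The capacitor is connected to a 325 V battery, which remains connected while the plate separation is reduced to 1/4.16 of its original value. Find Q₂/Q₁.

Q₂/Q₁ ≈ 4.16

Battery connected ⇒ V is held fixed.
C₂ = 4.16 C₁ and Q = CV, so Q₂/Q₁ = C₂/C₁ = 4.16.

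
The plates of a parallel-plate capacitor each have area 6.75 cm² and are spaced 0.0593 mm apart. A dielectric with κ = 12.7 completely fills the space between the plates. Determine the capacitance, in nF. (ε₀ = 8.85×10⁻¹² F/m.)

A = 6.75 cm² = 6.75×10⁻⁴ m².
C = κε₀A/d = 12.7 × 8.85×10⁻¹² × 6.75×10⁻⁴ / 5.93×10⁻⁵ = 1.28×10⁻⁹ F.

1.28 nF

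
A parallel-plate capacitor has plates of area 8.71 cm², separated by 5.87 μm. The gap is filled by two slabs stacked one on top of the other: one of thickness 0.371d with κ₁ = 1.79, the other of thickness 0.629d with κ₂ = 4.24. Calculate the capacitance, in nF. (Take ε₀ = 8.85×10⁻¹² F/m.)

3.69 nF

A = 8.71 cm² = 8.71×10⁻⁴ m².
Stacked slabs ⇒ two capacitors in series, each with the full plate area.
C₁ = κ₁ε₀A/d₁ = 1.79 × 8.85×10⁻¹² × 8.71×10⁻⁴ / 2.18×10⁻⁶ = 6.34×10⁻⁹ F.
C₂ = κ₂ε₀A/d₂ = 4.24 × 8.85×10⁻¹² × 8.71×10⁻⁴ / 3.69×10⁻⁶ = 8.85×10⁻⁹ F.
C = (1/C₁ + 1/C₂)⁻¹ = 3.69×10⁻⁹ F.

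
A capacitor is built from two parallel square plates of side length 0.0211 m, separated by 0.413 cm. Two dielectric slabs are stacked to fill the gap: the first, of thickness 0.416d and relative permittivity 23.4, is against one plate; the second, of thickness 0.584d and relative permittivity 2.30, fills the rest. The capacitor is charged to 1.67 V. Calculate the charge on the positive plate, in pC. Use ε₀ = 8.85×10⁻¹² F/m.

A = (0.0211 m)² = 4.45×10⁻⁴ m².
Stacked slabs ⇒ two capacitors in series, each with the full plate area.
C₁ = κ₁ε₀A/d₁ = 23.4 × 8.85×10⁻¹² × 4.45×10⁻⁴ / 1.72×10⁻³ = 5.37×10⁻¹¹ F.
C₂ = κ₂ε₀A/d₂ = 2.30 × 8.85×10⁻¹² × 4.45×10⁻⁴ / 2.41×10⁻³ = 3.76×10⁻¹² F.
C = (1/C₁ + 1/C₂)⁻¹ = 3.51×10⁻¹² F.
Q = CV = 3.51×10⁻¹² × 1.67 = 5.86×10⁻¹² C.

5.86 pC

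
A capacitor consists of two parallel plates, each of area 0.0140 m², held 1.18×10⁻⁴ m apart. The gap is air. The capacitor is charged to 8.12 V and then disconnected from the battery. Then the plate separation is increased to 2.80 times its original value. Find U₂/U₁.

Isolated ⇒ Q is held fixed.
C₂ = 0.357 C₁ and U = Q²/(2C), so U₂/U₁ = C₁/C₂ = 2.80.

2.80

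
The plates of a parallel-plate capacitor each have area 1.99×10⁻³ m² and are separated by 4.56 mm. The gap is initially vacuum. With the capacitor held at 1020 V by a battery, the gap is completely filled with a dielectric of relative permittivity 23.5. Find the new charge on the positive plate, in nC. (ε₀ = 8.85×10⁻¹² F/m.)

Q ≈ 92.6 nC

Initially C₁ = ε₀A/d = 8.85×10⁻¹² × 1.99×10⁻³ / 4.56×10⁻³ = 3.86×10⁻¹² F.
Q₁ = 3.94×10⁻⁹ C.
Battery connected ⇒ V is held fixed. C₂ = 23.5 C₁ and Q = CV, so Q₂/Q₁ = C₂/C₁ = 23.5.
Q₂ = 23.5 × 3.94×10⁻⁹ = 9.26×10⁻⁸ C.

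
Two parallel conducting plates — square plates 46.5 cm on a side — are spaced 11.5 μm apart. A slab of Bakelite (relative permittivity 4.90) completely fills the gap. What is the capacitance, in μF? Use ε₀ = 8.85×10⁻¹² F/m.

0.815 μF

A = (46.5 cm)² = 0.216 m².
C = κε₀A/d = 4.90 × 8.85×10⁻¹² × 0.216 / 1.15×10⁻⁵ = 8.15×10⁻⁷ F.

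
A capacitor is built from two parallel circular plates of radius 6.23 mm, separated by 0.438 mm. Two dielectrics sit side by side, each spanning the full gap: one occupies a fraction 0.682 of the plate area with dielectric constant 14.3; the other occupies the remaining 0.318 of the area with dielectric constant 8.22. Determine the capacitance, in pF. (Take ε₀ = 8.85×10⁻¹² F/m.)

A = π(6.23 mm)² = 1.22×10⁻⁴ m².
Side-by-side slabs ⇒ two capacitors in parallel, each spanning the full gap.
C₁ = κ₁ε₀A₁/d = 14.3 × 8.85×10⁻¹² × 8.32×10⁻⁵ / 4.38×10⁻⁴ = 2.40×10⁻¹¹ F.
C₂ = κ₂ε₀A₂/d = 8.22 × 8.85×10⁻¹² × 3.88×10⁻⁵ / 4.38×10⁻⁴ = 6.44×10⁻¹² F.
C = C₁ + C₂ = 3.05×10⁻¹¹ F.

C ≈ 30.5 pF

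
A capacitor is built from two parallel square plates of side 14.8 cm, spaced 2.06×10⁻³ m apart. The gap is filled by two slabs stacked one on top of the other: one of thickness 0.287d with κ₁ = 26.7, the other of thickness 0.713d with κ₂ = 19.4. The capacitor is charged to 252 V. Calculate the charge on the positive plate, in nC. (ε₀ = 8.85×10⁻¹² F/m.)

A = (14.8 cm)² = 2.19×10⁻² m².
Stacked slabs ⇒ two capacitors in series, each with the full plate area.
C₁ = κ₁ε₀A/d₁ = 26.7 × 8.85×10⁻¹² × 2.19×10⁻² / 5.91×10⁻⁴ = 8.75×10⁻⁹ F.
C₂ = κ₂ε₀A/d₂ = 19.4 × 8.85×10⁻¹² × 2.19×10⁻² / 1.47×10⁻³ = 2.56×10⁻⁹ F.
C = (1/C₁ + 1/C₂)⁻¹ = 1.98×10⁻⁹ F.
Q = CV = 1.98×10⁻⁹ × 252 = 4.99×10⁻⁷ C.

499 nC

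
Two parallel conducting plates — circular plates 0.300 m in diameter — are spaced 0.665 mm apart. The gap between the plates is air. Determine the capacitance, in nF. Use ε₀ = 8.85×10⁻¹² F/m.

A = π(0.300/2 m)² = 7.07×10⁻² m².
C = ε₀A/d = 8.85×10⁻¹² × 7.07×10⁻² / 6.65×10⁻⁴ = 9.41×10⁻¹⁰ F.

C ≈ 0.941 nF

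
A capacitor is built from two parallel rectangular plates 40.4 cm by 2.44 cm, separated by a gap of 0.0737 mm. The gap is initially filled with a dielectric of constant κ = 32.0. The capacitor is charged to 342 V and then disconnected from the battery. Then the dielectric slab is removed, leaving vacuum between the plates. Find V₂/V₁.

Isolated ⇒ Q is held fixed.
C₂ = 0.0312 C₁ and V = Q/C, so V₂/V₁ = C₁/C₂ = 32.0.

V₂/V₁ ≈ 32.0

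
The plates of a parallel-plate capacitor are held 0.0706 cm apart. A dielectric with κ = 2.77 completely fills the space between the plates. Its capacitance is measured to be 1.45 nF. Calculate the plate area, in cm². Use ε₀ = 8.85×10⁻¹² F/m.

A ≈ 418 cm²

A = Cd/(κε₀) = 1.45×10⁻⁹ × 7.06×10⁻⁴ / (2.77 × 8.85×10⁻¹²) = 4.18×10⁻² m².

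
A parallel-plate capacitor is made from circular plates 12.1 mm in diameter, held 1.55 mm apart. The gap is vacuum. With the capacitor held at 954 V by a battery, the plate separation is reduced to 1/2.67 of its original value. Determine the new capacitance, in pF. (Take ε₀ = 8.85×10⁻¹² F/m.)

A = π(12.1/2 mm)² = 1.15×10⁻⁴ m².
Initially C₁ = ε₀A/d = 8.85×10⁻¹² × 1.15×10⁻⁴ / 1.55×10⁻³ = 6.57×10⁻¹³ F.
C = ε₀A/d scales as 1/d, so C₂/C₁ = d₁/d₂ = 2.67.
C₂ = 2.67 × 6.57×10⁻¹³ = 1.75×10⁻¹² F.

C ≈ 1.75 pF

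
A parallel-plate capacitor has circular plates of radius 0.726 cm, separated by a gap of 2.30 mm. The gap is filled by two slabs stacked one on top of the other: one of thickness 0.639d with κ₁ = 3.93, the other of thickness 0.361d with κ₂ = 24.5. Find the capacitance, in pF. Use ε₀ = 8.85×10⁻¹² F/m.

A = π(0.726 cm)² = 1.66×10⁻⁴ m².
Stacked slabs ⇒ two capacitors in series, each with the full plate area.
C₁ = κ₁ε₀A/d₁ = 3.93 × 8.85×10⁻¹² × 1.66×10⁻⁴ / 1.47×10⁻³ = 3.92×10⁻¹² F.
C₂ = κ₂ε₀A/d₂ = 24.5 × 8.85×10⁻¹² × 1.66×10⁻⁴ / 8.30×10⁻⁴ = 4.32×10⁻¹¹ F.
C = (1/C₁ + 1/C₂)⁻¹ = 3.59×10⁻¹² F.

3.59 pF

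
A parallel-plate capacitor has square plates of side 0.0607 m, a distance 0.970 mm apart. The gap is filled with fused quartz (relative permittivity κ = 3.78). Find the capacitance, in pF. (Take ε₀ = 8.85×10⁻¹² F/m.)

A = (0.0607 m)² = 3.68×10⁻³ m².
C = κε₀A/d = 3.78 × 8.85×10⁻¹² × 3.68×10⁻³ / 9.70×10⁻⁴ = 1.27×10⁻¹⁰ F.

C ≈ 127 pF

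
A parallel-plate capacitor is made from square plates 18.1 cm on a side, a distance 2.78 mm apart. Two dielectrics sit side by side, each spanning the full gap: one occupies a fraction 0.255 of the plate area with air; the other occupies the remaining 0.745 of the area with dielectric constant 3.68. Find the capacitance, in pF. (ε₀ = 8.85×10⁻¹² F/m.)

C ≈ 313 pF

A = (18.1 cm)² = 3.28×10⁻² m².
Side-by-side slabs ⇒ two capacitors in parallel, each spanning the full gap.
C₁ = κ₁ε₀A₁/d = 1.00 × 8.85×10⁻¹² × 8.35×10⁻³ / 2.78×10⁻³ = 2.66×10⁻¹¹ F.
C₂ = κ₂ε₀A₂/d = 3.68 × 8.85×10⁻¹² × 2.44×10⁻² / 2.78×10⁻³ = 2.86×10⁻¹⁰ F.
C = C₁ + C₂ = 3.13×10⁻¹⁰ F.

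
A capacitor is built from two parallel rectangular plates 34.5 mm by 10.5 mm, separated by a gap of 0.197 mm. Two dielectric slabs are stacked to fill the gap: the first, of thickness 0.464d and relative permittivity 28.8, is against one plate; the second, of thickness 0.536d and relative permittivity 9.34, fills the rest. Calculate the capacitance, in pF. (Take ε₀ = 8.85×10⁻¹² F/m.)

221 pF

A = 34.5 × 10.5 mm² = 3.62×10⁻⁴ m².
Stacked slabs ⇒ two capacitors in series, each with the full plate area.
C₁ = κ₁ε₀A/d₁ = 28.8 × 8.85×10⁻¹² × 3.62×10⁻⁴ / 9.14×10⁻⁵ = 1.01×10⁻⁹ F.
C₂ = κ₂ε₀A/d₂ = 9.34 × 8.85×10⁻¹² × 3.62×10⁻⁴ / 1.06×10⁻⁴ = 2.84×10⁻¹⁰ F.
C = (1/C₁ + 1/C₂)⁻¹ = 2.21×10⁻¹⁰ F.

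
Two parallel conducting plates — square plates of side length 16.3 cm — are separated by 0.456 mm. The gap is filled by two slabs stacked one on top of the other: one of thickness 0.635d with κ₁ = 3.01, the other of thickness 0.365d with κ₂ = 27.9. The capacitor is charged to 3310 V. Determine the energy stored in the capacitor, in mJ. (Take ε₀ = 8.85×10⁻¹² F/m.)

A = (16.3 cm)² = 2.66×10⁻² m².
Stacked slabs ⇒ two capacitors in series, each with the full plate area.
C₁ = κ₁ε₀A/d₁ = 3.01 × 8.85×10⁻¹² × 2.66×10⁻² / 2.90×10⁻⁴ = 2.44×10⁻⁹ F.
C₂ = κ₂ε₀A/d₂ = 27.9 × 8.85×10⁻¹² × 2.66×10⁻² / 1.66×10⁻⁴ = 3.94×10⁻⁸ F.
C = (1/C₁ + 1/C₂)⁻¹ = 2.30×10⁻⁹ F.
U = ½CV² = ½ × 2.30×10⁻⁹ × (3310)² = 1.26×10⁻² J.

U ≈ 12.6 mJ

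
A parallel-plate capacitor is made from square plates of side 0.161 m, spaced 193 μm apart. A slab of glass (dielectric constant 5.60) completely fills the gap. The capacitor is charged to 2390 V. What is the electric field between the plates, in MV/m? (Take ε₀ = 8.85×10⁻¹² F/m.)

E = V/d = 2390 / 1.93×10⁻⁴ = 1.24×10⁷ V/m.

E ≈ 12.4 MV/m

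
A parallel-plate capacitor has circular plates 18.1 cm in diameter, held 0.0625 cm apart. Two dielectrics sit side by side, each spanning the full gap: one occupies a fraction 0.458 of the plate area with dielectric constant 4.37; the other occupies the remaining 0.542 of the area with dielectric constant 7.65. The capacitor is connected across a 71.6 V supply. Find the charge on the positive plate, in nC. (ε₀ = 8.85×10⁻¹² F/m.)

Q ≈ 160 nC

A = π(18.1/2 cm)² = 2.57×10⁻² m².
Side-by-side slabs ⇒ two capacitors in parallel, each spanning the full gap.
C₁ = κ₁ε₀A₁/d = 4.37 × 8.85×10⁻¹² × 1.18×10⁻² / 6.25×10⁻⁴ = 7.29×10⁻¹⁰ F.
C₂ = κ₂ε₀A₂/d = 7.65 × 8.85×10⁻¹² × 1.39×10⁻² / 6.25×10⁻⁴ = 1.51×10⁻⁹ F.
C = C₁ + C₂ = 2.24×10⁻⁹ F.
Q = CV = 2.24×10⁻⁹ × 71.6 = 1.60×10⁻⁷ C.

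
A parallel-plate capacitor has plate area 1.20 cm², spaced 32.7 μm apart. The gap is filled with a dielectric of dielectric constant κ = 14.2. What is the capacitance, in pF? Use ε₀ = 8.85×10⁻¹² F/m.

A = 1.20 cm² = 1.20×10⁻⁴ m².
C = κε₀A/d = 14.2 × 8.85×10⁻¹² × 1.20×10⁻⁴ / 3.27×10⁻⁵ = 4.61×10⁻¹⁰ F.

C ≈ 461 pF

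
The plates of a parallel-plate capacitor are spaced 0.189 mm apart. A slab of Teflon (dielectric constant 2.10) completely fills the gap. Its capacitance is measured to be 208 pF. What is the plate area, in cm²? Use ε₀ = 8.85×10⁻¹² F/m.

A ≈ 21.2 cm²

A = Cd/(κε₀) = 2.08×10⁻¹⁰ × 1.89×10⁻⁴ / (2.10 × 8.85×10⁻¹²) = 2.12×10⁻³ m².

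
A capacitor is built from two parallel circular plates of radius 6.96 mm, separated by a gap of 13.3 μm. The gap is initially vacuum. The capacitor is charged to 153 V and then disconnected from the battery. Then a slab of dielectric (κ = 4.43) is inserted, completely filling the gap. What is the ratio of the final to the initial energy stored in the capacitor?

Isolated ⇒ Q is held fixed.
C₂ = 4.43 C₁ and U = Q²/(2C), so U₂/U₁ = C₁/C₂ = 0.226.

U₂/U₁ ≈ 0.226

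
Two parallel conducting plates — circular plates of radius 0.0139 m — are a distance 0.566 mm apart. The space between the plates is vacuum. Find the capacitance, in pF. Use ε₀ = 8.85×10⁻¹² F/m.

A = π(0.0139 m)² = 6.07×10⁻⁴ m².
C = ε₀A/d = 8.85×10⁻¹² × 6.07×10⁻⁴ / 5.66×10⁻⁴ = 9.49×10⁻¹² F.

9.49 pF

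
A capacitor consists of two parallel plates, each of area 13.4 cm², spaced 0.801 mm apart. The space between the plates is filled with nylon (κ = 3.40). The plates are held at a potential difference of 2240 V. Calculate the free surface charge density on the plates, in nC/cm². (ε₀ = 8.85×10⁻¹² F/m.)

A = 13.4 cm² = 1.34×10⁻³ m².
C = κε₀A/d = 3.40 × 8.85×10⁻¹² × 1.34×10⁻³ / 8.01×10⁻⁴ = 5.03×10⁻¹¹ F.
σ = Q/A = CV/A = 5.03×10⁻¹¹ × 2240 / 1.34×10⁻³ = 8.41×10⁻⁵ C/m².

8.41 nC/cm²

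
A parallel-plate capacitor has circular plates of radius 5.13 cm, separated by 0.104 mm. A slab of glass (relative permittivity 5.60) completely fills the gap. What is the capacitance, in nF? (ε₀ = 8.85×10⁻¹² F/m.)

3.94 nF

A = π(5.13 cm)² = 8.27×10⁻³ m².
C = κε₀A/d = 5.60 × 8.85×10⁻¹² × 8.27×10⁻³ / 1.04×10⁻⁴ = 3.94×10⁻⁹ F.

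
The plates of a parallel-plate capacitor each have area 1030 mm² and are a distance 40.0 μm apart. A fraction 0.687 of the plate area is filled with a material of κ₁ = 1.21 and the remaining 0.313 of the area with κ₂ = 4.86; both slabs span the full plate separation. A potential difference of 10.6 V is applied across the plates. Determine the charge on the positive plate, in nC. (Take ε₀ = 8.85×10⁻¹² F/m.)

5.68 nC

A = 1030 mm² = 1.03×10⁻³ m².
Side-by-side slabs ⇒ two capacitors in parallel, each spanning the full gap.
C₁ = κ₁ε₀A₁/d = 1.21 × 8.85×10⁻¹² × 7.08×10⁻⁴ / 4.00×10⁻⁵ = 1.89×10⁻¹⁰ F.
C₂ = κ₂ε₀A₂/d = 4.86 × 8.85×10⁻¹² × 3.22×10⁻⁴ / 4.00×10⁻⁵ = 3.47×10⁻¹⁰ F.
C = C₁ + C₂ = 5.36×10⁻¹⁰ F.
Q = CV = 5.36×10⁻¹⁰ × 10.6 = 5.68×10⁻⁹ C.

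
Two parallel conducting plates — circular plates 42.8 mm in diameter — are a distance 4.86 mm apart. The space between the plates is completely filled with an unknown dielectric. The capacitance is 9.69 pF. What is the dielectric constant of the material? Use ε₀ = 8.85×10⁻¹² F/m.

κ ≈ 3.70

A = π(42.8/2 mm)² = 1.44×10⁻³ m².
κ = Cd/(ε₀A) = 9.69×10⁻¹² × 4.86×10⁻³ / (8.85×10⁻¹² × 1.44×10⁻³) = 3.70.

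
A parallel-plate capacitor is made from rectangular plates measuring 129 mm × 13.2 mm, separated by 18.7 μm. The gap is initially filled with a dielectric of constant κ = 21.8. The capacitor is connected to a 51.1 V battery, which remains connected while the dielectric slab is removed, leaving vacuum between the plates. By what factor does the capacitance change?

C = κε₀A/d scales with κ, so C₂/C₁ = 1/κ = 1/21.8 = 0.0459.

C₂/C₁ ≈ 0.0459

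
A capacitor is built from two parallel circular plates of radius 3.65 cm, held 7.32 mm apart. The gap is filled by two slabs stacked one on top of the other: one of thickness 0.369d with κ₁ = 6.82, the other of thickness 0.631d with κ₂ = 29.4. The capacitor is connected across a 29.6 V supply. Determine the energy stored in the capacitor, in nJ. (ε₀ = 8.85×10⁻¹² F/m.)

A = π(3.65 cm)² = 4.19×10⁻³ m².
Stacked slabs ⇒ two capacitors in series, each with the full plate area.
C₁ = κ₁ε₀A/d₁ = 6.82 × 8.85×10⁻¹² × 4.19×10⁻³ / 2.70×10⁻³ = 9.35×10⁻¹¹ F.
C₂ = κ₂ε₀A/d₂ = 29.4 × 8.85×10⁻¹² × 4.19×10⁻³ / 4.62×10⁻³ = 2.36×10⁻¹⁰ F.
C = (1/C₁ + 1/C₂)⁻¹ = 6.70×10⁻¹¹ F.
U = ½CV² = ½ × 6.70×10⁻¹¹ × (29.6)² = 2.93×10⁻⁸ J.

U ≈ 29.3 nJ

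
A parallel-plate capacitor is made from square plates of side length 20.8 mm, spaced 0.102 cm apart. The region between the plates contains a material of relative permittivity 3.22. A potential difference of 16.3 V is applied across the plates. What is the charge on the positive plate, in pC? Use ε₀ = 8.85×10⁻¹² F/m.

A = (20.8 mm)² = 4.33×10⁻⁴ m².
C = κε₀A/d = 3.22 × 8.85×10⁻¹² × 4.33×10⁻⁴ / 1.02×10⁻³ = 1.21×10⁻¹¹ F.
Q = CV = 1.21×10⁻¹¹ × 16.3 = 1.97×10⁻¹⁰ C.

197 pC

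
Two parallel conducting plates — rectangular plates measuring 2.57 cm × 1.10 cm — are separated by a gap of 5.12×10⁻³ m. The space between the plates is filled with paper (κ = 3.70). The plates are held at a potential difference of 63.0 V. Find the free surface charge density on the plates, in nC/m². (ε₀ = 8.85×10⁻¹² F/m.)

A = 2.57 × 1.10 cm² = 2.83×10⁻⁴ m².
C = κε₀A/d = 3.70 × 8.85×10⁻¹² × 2.83×10⁻⁴ / 5.12×10⁻³ = 1.81×10⁻¹² F.
σ = Q/A = CV/A = 1.81×10⁻¹² × 63.0 / 2.83×10⁻⁴ = 4.03×10⁻⁷ C/m².

σ ≈ 403 nC/m²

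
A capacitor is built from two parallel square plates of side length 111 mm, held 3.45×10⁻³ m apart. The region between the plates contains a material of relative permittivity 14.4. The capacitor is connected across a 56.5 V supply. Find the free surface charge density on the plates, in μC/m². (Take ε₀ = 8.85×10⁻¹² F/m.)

A = (111 mm)² = 1.23×10⁻² m².
C = κε₀A/d = 14.4 × 8.85×10⁻¹² × 1.23×10⁻² / 3.45×10⁻³ = 4.55×10⁻¹⁰ F.
σ = Q/A = CV/A = 4.55×10⁻¹⁰ × 56.5 / 1.23×10⁻² = 2.09×10⁻⁶ C/m².

σ ≈ 2.09 μC/m²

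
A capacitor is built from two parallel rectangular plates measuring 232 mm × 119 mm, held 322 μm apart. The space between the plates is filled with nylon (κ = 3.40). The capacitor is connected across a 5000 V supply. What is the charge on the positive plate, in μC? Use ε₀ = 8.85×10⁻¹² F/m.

A = 232 × 119 mm² = 2.76×10⁻² m².
C = κε₀A/d = 3.40 × 8.85×10⁻¹² × 2.76×10⁻² / 3.22×10⁻⁴ = 2.58×10⁻⁹ F.
Q = CV = 2.58×10⁻⁹ × 5000 = 1.29×10⁻⁵ C.

12.9 μC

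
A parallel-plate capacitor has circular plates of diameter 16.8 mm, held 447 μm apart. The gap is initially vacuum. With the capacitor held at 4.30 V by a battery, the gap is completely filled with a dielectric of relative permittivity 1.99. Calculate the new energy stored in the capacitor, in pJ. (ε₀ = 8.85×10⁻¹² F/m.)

80.7 pJ

A = π(16.8/2 mm)² = 2.22×10⁻⁴ m².
Initially C₁ = ε₀A/d = 8.85×10⁻¹² × 2.22×10⁻⁴ / 4.47×10⁻⁴ = 4.39×10⁻¹² F.
U₁ = 4.06×10⁻¹¹ J.
Battery connected ⇒ V is held fixed. C₂ = 1.99 C₁ and U = ½CV², so U₂/U₁ = C₂/C₁ = 1.99.
U₂ = 1.99 × 4.06×10⁻¹¹ = 8.07×10⁻¹¹ J.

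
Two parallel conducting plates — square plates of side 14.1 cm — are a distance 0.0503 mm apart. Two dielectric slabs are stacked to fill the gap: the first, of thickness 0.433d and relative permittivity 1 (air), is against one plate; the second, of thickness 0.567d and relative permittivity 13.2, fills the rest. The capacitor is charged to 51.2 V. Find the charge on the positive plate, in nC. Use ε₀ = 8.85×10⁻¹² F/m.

A = (14.1 cm)² = 1.99×10⁻² m².
Stacked slabs ⇒ two capacitors in series, each with the full plate area.
C₁ = κ₁ε₀A/d₁ = 1.00 × 8.85×10⁻¹² × 1.99×10⁻² / 2.18×10⁻⁵ = 8.08×10⁻⁹ F.
C₂ = κ₂ε₀A/d₂ = 13.2 × 8.85×10⁻¹² × 1.99×10⁻² / 2.85×10⁻⁵ = 8.14×10⁻⁸ F.
C = (1/C₁ + 1/C₂)⁻¹ = 7.35×10⁻⁹ F.
Q = CV = 7.35×10⁻⁹ × 51.2 = 3.76×10⁻⁷ C.

376 nC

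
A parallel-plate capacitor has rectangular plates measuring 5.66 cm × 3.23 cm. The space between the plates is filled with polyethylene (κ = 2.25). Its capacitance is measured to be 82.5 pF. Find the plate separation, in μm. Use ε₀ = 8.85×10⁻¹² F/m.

A = 5.66 × 3.23 cm² = 1.83×10⁻³ m².
d = κε₀A/C = 2.25 × 8.85×10⁻¹² × 1.83×10⁻³ / 8.25×10⁻¹¹ = 4.41×10⁻⁴ m.

d ≈ 441 μm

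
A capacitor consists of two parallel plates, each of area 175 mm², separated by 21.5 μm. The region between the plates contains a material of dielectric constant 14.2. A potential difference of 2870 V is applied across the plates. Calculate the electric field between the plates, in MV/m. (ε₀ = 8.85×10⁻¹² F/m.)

E = V/d = 2870 / 2.15×10⁻⁵ = 1.33×10⁸ V/m.

E ≈ 133 MV/m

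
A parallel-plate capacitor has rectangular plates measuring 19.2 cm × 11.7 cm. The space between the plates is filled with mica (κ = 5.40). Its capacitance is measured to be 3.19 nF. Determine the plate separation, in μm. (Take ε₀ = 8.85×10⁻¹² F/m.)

A = 19.2 × 11.7 cm² = 2.25×10⁻² m².
d = κε₀A/C = 5.40 × 8.85×10⁻¹² × 2.25×10⁻² / 3.19×10⁻⁹ = 3.37×10⁻⁴ m.

337 μm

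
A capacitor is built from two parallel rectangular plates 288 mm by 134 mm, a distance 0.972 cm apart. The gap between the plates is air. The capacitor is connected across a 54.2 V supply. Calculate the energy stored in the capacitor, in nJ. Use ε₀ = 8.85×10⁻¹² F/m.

A = 288 × 134 mm² = 3.86×10⁻² m².
C = ε₀A/d = 8.85×10⁻¹² × 3.86×10⁻² / 9.72×10⁻³ = 3.51×10⁻¹¹ F.
U = ½CV² = ½ × 3.51×10⁻¹¹ × (54.2)² = 5.16×10⁻⁸ J.

U ≈ 51.6 nJ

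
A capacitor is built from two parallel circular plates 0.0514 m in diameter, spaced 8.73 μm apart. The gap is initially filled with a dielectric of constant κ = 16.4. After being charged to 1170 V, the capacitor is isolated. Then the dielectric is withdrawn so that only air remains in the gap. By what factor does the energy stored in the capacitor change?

Isolated ⇒ Q is held fixed.
C₂ = 0.0610 C₁ and U = Q²/(2C), so U₂/U₁ = C₁/C₂ = 16.4.

U₂/U₁ ≈ 16.4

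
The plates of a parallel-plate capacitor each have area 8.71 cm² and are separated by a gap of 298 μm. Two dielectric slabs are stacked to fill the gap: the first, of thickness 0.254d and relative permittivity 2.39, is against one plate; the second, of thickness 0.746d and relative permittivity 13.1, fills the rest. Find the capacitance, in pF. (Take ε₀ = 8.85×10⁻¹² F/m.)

A = 8.71 cm² = 8.71×10⁻⁴ m².
Stacked slabs ⇒ two capacitors in series, each with the full plate area.
C₁ = κ₁ε₀A/d₁ = 2.39 × 8.85×10⁻¹² × 8.71×10⁻⁴ / 7.57×10⁻⁵ = 2.43×10⁻¹⁰ F.
C₂ = κ₂ε₀A/d₂ = 13.1 × 8.85×10⁻¹² × 8.71×10⁻⁴ / 2.22×10⁻⁴ = 4.54×10⁻¹⁰ F.
C = (1/C₁ + 1/C₂)⁻¹ = 1.58×10⁻¹⁰ F.

C ≈ 158 pF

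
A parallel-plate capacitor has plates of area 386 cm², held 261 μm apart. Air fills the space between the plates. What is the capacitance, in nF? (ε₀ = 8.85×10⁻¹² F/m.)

A = 386 cm² = 3.86×10⁻² m².
C = ε₀A/d = 8.85×10⁻¹² × 3.86×10⁻² / 2.61×10⁻⁴ = 1.31×10⁻⁹ F.

C ≈ 1.31 nF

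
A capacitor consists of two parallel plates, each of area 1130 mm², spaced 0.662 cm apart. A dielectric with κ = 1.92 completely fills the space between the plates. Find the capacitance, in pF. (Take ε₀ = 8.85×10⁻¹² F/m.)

2.90 pF

A = 1130 mm² = 1.13×10⁻³ m².
C = κε₀A/d = 1.92 × 8.85×10⁻¹² × 1.13×10⁻³ / 6.62×10⁻³ = 2.90×10⁻¹² F.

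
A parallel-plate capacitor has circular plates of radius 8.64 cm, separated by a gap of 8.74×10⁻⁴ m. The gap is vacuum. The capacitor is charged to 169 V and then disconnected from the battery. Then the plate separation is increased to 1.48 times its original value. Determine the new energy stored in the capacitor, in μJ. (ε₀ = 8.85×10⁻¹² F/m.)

A = π(8.64 cm)² = 2.35×10⁻² m².
Initially C₁ = ε₀A/d = 8.85×10⁻¹² × 2.35×10⁻² / 8.74×10⁻⁴ = 2.37×10⁻¹⁰ F.
U₁ = 3.39×10⁻⁶ J.
Isolated ⇒ Q is held fixed. C₂ = 0.676 C₁ and U = Q²/(2C), so U₂/U₁ = C₁/C₂ = 1.48.
U₂ = 1.48 × 3.39×10⁻⁶ = 5.02×10⁻⁶ J.

5.02 μJ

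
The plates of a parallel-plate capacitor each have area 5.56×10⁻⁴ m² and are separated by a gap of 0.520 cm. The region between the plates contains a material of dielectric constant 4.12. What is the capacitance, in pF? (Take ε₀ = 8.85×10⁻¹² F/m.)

C ≈ 3.90 pF

C = κε₀A/d = 4.12 × 8.85×10⁻¹² × 5.56×10⁻⁴ / 5.20×10⁻³ = 3.90×10⁻¹² F.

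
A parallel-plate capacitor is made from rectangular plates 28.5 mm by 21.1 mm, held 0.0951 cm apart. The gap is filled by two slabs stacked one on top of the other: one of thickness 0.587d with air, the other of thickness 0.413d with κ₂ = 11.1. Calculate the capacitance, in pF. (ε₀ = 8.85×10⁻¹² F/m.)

C ≈ 8.97 pF

A = 28.5 × 21.1 mm² = 6.01×10⁻⁴ m².
Stacked slabs ⇒ two capacitors in series, each with the full plate area.
C₁ = κ₁ε₀A/d₁ = 1.00 × 8.85×10⁻¹² × 6.01×10⁻⁴ / 5.58×10⁻⁴ = 9.53×10⁻¹² F.
C₂ = κ₂ε₀A/d₂ = 11.1 × 8.85×10⁻¹² × 6.01×10⁻⁴ / 3.93×10⁻⁴ = 1.50×10⁻¹⁰ F.
C = (1/C₁ + 1/C₂)⁻¹ = 8.97×10⁻¹² F.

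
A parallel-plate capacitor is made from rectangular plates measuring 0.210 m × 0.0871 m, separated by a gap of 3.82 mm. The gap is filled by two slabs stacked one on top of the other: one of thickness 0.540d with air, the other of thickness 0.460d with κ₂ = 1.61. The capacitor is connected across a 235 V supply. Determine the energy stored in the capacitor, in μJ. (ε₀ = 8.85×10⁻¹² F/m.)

1.42 μJ

A = 0.210 × 0.0871 m² = 1.83×10⁻² m².
Stacked slabs ⇒ two capacitors in series, each with the full plate area.
C₁ = κ₁ε₀A/d₁ = 1.00 × 8.85×10⁻¹² × 1.83×10⁻² / 2.06×10⁻³ = 7.85×10⁻¹¹ F.
C₂ = κ₂ε₀A/d₂ = 1.61 × 8.85×10⁻¹² × 1.83×10⁻² / 1.76×10⁻³ = 1.48×10⁻¹⁰ F.
C = (1/C₁ + 1/C₂)⁻¹ = 5.13×10⁻¹¹ F.
U = ½CV² = ½ × 5.13×10⁻¹¹ × (235)² = 1.42×10⁻⁶ J.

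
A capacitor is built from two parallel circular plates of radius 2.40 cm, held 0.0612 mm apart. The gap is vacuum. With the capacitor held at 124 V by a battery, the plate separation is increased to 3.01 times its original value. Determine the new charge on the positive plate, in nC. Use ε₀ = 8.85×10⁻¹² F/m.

A = π(2.40 cm)² = 1.81×10⁻³ m².
Initially C₁ = ε₀A/d = 8.85×10⁻¹² × 1.81×10⁻³ / 6.12×10⁻⁵ = 2.62×10⁻¹⁰ F.
Q₁ = 3.24×10⁻⁸ C.
Battery connected ⇒ V is held fixed. C₂ = 0.332 C₁ and Q = CV, so Q₂/Q₁ = C₂/C₁ = 0.332.
Q₂ = 0.332 × 3.24×10⁻⁸ = 1.08×10⁻⁸ C.

Q ≈ 10.8 nC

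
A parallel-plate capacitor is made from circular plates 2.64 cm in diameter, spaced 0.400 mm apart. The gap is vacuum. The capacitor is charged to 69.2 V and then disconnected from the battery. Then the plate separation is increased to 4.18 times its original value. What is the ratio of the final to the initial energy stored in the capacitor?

U₂/U₁ ≈ 4.18

Isolated ⇒ Q is held fixed.
C₂ = 0.239 C₁ and U = Q²/(2C), so U₂/U₁ = C₁/C₂ = 4.18.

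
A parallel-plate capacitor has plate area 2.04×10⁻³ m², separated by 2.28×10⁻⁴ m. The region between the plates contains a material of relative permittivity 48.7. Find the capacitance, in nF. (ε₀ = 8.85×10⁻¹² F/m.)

C ≈ 3.86 nF

C = κε₀A/d = 48.7 × 8.85×10⁻¹² × 2.04×10⁻³ / 2.28×10⁻⁴ = 3.86×10⁻⁹ F.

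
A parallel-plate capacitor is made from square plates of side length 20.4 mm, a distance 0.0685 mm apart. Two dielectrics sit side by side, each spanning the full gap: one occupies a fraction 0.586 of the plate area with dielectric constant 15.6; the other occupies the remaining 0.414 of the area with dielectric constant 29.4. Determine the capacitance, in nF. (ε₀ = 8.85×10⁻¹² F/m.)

1.15 nF

A = (20.4 mm)² = 4.16×10⁻⁴ m².
Side-by-side slabs ⇒ two capacitors in parallel, each spanning the full gap.
C₁ = κ₁ε₀A₁/d = 15.6 × 8.85×10⁻¹² × 2.44×10⁻⁴ / 6.85×10⁻⁵ = 4.92×10⁻¹⁰ F.
C₂ = κ₂ε₀A₂/d = 29.4 × 8.85×10⁻¹² × 1.72×10⁻⁴ / 6.85×10⁻⁵ = 6.54×10⁻¹⁰ F.
C = C₁ + C₂ = 1.15×10⁻⁹ F.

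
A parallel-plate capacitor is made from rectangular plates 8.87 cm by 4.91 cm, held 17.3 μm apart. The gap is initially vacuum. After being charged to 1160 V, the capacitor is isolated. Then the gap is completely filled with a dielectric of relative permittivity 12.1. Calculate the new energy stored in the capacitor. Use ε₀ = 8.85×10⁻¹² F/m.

U ≈ 124 μJ

A = 8.87 × 4.91 cm² = 4.36×10⁻³ m².
Initially C₁ = ε₀A/d = 8.85×10⁻¹² × 4.36×10⁻³ / 1.73×10⁻⁵ = 2.23×10⁻⁹ F.
U₁ = 1.50×10⁻³ J.
Isolated ⇒ Q is held fixed. C₂ = 12.1 C₁ and U = Q²/(2C), so U₂/U₁ = C₁/C₂ = 0.0826.
U₂ = 0.0826 × 1.50×10⁻³ = 1.24×10⁻⁴ J.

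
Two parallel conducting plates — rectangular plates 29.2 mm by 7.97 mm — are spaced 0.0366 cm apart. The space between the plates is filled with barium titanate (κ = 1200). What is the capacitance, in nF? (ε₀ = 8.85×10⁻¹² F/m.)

A = 29.2 × 7.97 mm² = 2.33×10⁻⁴ m².
C = κε₀A/d = 1200 × 8.85×10⁻¹² × 2.33×10⁻⁴ / 3.66×10⁻⁴ = 6.75×10⁻⁹ F.

6.75 nF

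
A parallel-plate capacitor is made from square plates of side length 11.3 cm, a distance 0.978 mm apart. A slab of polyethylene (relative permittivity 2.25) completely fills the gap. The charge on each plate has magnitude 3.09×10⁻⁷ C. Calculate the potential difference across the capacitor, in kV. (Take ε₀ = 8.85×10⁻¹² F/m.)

A = (11.3 cm)² = 1.28×10⁻² m².
C = κε₀A/d = 2.25 × 8.85×10⁻¹² × 1.28×10⁻² / 9.78×10⁻⁴ = 2.60×10⁻¹⁰ F.
V = Q/C = 3.09×10⁻⁷ / 2.60×10⁻¹⁰ = 1.19×10³ V.

1.19 kV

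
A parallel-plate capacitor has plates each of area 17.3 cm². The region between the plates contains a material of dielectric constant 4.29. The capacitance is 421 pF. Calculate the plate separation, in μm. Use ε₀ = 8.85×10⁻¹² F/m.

A = 17.3 cm² = 1.73×10⁻³ m².
d = κε₀A/C = 4.29 × 8.85×10⁻¹² × 1.73×10⁻³ / 4.21×10⁻¹⁰ = 1.56×10⁻⁴ m.

d ≈ 156 μm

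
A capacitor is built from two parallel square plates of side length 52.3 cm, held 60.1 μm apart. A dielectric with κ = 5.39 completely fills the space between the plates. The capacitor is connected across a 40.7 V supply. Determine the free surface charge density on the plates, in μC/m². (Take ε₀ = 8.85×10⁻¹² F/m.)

σ ≈ 32.3 μC/m²

A = (52.3 cm)² = 0.274 m².
C = κε₀A/d = 5.39 × 8.85×10⁻¹² × 0.274 / 6.01×10⁻⁵ = 2.17×10⁻⁷ F.
σ = Q/A = CV/A = 2.17×10⁻⁷ × 40.7 / 0.274 = 3.23×10⁻⁵ C/m².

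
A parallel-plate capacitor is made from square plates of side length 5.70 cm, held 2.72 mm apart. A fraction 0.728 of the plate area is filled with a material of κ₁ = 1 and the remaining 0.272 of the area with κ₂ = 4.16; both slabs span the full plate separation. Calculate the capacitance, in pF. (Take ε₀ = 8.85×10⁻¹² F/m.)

A = (5.70 cm)² = 3.25×10⁻³ m².
Side-by-side slabs ⇒ two capacitors in parallel, each spanning the full gap.
C₁ = κ₁ε₀A₁/d = 1.00 × 8.85×10⁻¹² × 2.37×10⁻³ / 2.72×10⁻³ = 7.70×10⁻¹² F.
C₂ = κ₂ε₀A₂/d = 4.16 × 8.85×10⁻¹² × 8.84×10⁻⁴ / 2.72×10⁻³ = 1.20×10⁻¹¹ F.
C = C₁ + C₂ = 1.97×10⁻¹¹ F.

19.7 pF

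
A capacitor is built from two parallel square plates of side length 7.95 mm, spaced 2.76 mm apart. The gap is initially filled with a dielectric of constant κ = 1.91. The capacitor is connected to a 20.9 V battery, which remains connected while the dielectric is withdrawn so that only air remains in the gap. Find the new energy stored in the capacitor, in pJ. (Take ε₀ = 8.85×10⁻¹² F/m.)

U ≈ 44.3 pJ

A = (7.95 mm)² = 6.32×10⁻⁵ m².
Initially C₁ = κε₀A/d = 1.91 × 8.85×10⁻¹² × 6.32×10⁻⁵ / 2.76×10⁻³ = 3.87×10⁻¹³ F.
U₁ = 8.45×10⁻¹¹ J.
Battery connected ⇒ V is held fixed. C₂ = 0.524 C₁ and U = ½CV², so U₂/U₁ = C₂/C₁ = 0.524.
U₂ = 0.524 × 8.45×10⁻¹¹ = 4.43×10⁻¹¹ J.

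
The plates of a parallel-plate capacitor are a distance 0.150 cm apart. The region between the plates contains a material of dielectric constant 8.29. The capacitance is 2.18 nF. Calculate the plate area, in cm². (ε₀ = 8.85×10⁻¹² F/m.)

A = Cd/(κε₀) = 2.18×10⁻⁹ × 1.50×10⁻³ / (8.29 × 8.85×10⁻¹²) = 4.46×10⁻² m².

446 cm²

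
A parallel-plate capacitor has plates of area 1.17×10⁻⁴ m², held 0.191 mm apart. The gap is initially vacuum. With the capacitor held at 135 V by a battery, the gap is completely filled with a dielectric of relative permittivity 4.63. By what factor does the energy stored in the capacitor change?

4.63

Battery connected ⇒ V is held fixed.
C₂ = 4.63 C₁ and U = ½CV², so U₂/U₁ = C₂/C₁ = 4.63.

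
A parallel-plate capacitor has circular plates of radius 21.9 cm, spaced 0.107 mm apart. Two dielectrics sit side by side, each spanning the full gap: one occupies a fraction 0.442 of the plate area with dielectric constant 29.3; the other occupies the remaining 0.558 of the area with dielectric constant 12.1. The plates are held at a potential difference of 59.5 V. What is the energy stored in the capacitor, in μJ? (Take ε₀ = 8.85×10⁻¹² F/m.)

U ≈ 435 μJ

A = π(21.9 cm)² = 0.151 m².
Side-by-side slabs ⇒ two capacitors in parallel, each spanning the full gap.
C₁ = κ₁ε₀A₁/d = 29.3 × 8.85×10⁻¹² × 6.66×10⁻² / 1.07×10⁻⁴ = 1.61×10⁻⁷ F.
C₂ = κ₂ε₀A₂/d = 12.1 × 8.85×10⁻¹² × 8.41×10⁻² / 1.07×10⁻⁴ = 8.41×10⁻⁸ F.
C = C₁ + C₂ = 2.46×10⁻⁷ F.
U = ½CV² = ½ × 2.46×10⁻⁷ × (59.5)² = 4.35×10⁻⁴ J.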